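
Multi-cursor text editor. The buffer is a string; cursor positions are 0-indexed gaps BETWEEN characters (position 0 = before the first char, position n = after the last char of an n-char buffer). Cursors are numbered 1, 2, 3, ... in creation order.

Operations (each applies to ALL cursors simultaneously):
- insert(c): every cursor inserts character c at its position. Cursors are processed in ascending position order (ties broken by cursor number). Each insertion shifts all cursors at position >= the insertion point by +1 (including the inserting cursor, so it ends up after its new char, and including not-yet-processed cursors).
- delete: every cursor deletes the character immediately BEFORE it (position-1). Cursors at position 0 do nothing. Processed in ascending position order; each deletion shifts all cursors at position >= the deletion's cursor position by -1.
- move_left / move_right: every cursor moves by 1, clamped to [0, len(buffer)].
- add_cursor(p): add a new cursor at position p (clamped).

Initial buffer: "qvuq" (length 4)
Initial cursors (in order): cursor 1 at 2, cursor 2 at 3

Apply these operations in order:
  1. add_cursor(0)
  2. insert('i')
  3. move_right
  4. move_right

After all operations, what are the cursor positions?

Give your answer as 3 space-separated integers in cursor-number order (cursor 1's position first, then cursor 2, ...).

Answer: 6 7 3

Derivation:
After op 1 (add_cursor(0)): buffer="qvuq" (len 4), cursors c3@0 c1@2 c2@3, authorship ....
After op 2 (insert('i')): buffer="iqviuiq" (len 7), cursors c3@1 c1@4 c2@6, authorship 3..1.2.
After op 3 (move_right): buffer="iqviuiq" (len 7), cursors c3@2 c1@5 c2@7, authorship 3..1.2.
After op 4 (move_right): buffer="iqviuiq" (len 7), cursors c3@3 c1@6 c2@7, authorship 3..1.2.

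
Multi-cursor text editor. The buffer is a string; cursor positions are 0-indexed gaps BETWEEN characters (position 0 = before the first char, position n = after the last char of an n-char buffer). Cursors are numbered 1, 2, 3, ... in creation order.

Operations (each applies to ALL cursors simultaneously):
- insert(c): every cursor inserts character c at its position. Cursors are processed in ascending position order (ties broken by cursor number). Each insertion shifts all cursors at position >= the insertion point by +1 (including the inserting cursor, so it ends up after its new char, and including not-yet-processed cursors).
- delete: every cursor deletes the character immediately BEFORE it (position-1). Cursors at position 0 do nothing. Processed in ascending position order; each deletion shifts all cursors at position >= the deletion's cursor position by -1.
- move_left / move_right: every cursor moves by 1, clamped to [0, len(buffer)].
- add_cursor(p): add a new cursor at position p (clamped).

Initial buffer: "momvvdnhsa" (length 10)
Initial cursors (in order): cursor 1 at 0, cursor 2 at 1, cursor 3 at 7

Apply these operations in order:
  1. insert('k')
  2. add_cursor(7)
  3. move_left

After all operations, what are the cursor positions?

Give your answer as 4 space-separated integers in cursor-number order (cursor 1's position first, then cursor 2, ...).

After op 1 (insert('k')): buffer="kmkomvvdnkhsa" (len 13), cursors c1@1 c2@3 c3@10, authorship 1.2......3...
After op 2 (add_cursor(7)): buffer="kmkomvvdnkhsa" (len 13), cursors c1@1 c2@3 c4@7 c3@10, authorship 1.2......3...
After op 3 (move_left): buffer="kmkomvvdnkhsa" (len 13), cursors c1@0 c2@2 c4@6 c3@9, authorship 1.2......3...

Answer: 0 2 9 6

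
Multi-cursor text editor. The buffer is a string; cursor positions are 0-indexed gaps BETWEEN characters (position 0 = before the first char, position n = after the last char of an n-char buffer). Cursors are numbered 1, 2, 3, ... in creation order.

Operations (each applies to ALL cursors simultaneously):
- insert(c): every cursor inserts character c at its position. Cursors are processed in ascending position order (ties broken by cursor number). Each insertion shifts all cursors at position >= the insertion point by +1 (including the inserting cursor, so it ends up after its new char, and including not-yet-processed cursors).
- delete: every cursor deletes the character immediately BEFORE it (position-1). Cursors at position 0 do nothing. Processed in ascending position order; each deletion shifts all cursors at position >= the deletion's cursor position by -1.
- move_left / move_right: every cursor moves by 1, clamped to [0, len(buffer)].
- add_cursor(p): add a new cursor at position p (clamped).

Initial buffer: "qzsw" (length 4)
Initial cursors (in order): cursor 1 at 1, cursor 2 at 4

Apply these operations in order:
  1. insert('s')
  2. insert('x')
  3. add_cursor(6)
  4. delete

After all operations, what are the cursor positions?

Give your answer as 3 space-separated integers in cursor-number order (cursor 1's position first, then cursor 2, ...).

Answer: 2 5 4

Derivation:
After op 1 (insert('s')): buffer="qszsws" (len 6), cursors c1@2 c2@6, authorship .1...2
After op 2 (insert('x')): buffer="qsxzswsx" (len 8), cursors c1@3 c2@8, authorship .11...22
After op 3 (add_cursor(6)): buffer="qsxzswsx" (len 8), cursors c1@3 c3@6 c2@8, authorship .11...22
After op 4 (delete): buffer="qszss" (len 5), cursors c1@2 c3@4 c2@5, authorship .1..2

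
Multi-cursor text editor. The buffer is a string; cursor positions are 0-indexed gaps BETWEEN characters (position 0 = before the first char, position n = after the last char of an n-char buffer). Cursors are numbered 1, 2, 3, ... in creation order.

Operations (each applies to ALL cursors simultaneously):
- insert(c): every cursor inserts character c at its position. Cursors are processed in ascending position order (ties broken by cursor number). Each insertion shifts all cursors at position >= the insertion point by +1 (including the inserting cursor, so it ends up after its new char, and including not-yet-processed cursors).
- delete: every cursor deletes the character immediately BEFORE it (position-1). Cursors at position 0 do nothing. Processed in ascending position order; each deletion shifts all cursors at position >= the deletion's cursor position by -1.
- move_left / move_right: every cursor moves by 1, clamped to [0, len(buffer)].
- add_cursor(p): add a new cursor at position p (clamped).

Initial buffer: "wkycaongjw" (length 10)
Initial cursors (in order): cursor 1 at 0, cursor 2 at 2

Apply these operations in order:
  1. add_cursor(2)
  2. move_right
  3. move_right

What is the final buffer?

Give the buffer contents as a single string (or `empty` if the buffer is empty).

After op 1 (add_cursor(2)): buffer="wkycaongjw" (len 10), cursors c1@0 c2@2 c3@2, authorship ..........
After op 2 (move_right): buffer="wkycaongjw" (len 10), cursors c1@1 c2@3 c3@3, authorship ..........
After op 3 (move_right): buffer="wkycaongjw" (len 10), cursors c1@2 c2@4 c3@4, authorship ..........

Answer: wkycaongjw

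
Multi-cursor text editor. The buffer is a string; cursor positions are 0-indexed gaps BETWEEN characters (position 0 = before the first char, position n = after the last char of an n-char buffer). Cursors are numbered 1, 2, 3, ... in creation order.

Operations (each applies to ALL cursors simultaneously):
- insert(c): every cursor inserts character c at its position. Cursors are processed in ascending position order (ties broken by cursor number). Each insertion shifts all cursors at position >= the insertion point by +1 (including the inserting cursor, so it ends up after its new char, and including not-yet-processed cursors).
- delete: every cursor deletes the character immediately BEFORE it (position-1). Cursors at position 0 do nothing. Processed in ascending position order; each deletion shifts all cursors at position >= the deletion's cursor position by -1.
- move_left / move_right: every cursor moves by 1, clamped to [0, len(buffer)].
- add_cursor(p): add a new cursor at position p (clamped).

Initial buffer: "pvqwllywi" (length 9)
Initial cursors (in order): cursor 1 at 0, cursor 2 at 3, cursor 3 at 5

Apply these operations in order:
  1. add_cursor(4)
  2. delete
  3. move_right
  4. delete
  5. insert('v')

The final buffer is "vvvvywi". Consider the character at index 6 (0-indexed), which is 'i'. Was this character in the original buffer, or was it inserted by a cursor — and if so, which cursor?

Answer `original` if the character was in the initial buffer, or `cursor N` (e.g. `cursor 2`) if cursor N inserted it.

Answer: original

Derivation:
After op 1 (add_cursor(4)): buffer="pvqwllywi" (len 9), cursors c1@0 c2@3 c4@4 c3@5, authorship .........
After op 2 (delete): buffer="pvlywi" (len 6), cursors c1@0 c2@2 c3@2 c4@2, authorship ......
After op 3 (move_right): buffer="pvlywi" (len 6), cursors c1@1 c2@3 c3@3 c4@3, authorship ......
After op 4 (delete): buffer="ywi" (len 3), cursors c1@0 c2@0 c3@0 c4@0, authorship ...
After op 5 (insert('v')): buffer="vvvvywi" (len 7), cursors c1@4 c2@4 c3@4 c4@4, authorship 1234...
Authorship (.=original, N=cursor N): 1 2 3 4 . . .
Index 6: author = original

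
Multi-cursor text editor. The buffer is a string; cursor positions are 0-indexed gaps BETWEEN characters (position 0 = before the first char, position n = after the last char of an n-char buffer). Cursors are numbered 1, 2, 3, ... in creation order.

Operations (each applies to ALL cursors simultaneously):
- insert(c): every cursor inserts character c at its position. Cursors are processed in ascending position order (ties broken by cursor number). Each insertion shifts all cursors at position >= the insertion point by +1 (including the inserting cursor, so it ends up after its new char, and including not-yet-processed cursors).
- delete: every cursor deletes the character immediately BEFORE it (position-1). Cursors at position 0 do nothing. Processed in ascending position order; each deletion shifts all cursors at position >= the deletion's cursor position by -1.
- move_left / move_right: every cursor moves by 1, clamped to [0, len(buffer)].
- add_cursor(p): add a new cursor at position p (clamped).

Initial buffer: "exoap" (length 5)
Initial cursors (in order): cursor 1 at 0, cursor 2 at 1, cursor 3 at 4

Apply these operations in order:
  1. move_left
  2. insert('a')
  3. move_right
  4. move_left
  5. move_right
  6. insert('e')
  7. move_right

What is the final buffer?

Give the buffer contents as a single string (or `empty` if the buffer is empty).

Answer: aaeeexoaaep

Derivation:
After op 1 (move_left): buffer="exoap" (len 5), cursors c1@0 c2@0 c3@3, authorship .....
After op 2 (insert('a')): buffer="aaexoaap" (len 8), cursors c1@2 c2@2 c3@6, authorship 12...3..
After op 3 (move_right): buffer="aaexoaap" (len 8), cursors c1@3 c2@3 c3@7, authorship 12...3..
After op 4 (move_left): buffer="aaexoaap" (len 8), cursors c1@2 c2@2 c3@6, authorship 12...3..
After op 5 (move_right): buffer="aaexoaap" (len 8), cursors c1@3 c2@3 c3@7, authorship 12...3..
After op 6 (insert('e')): buffer="aaeeexoaaep" (len 11), cursors c1@5 c2@5 c3@10, authorship 12.12..3.3.
After op 7 (move_right): buffer="aaeeexoaaep" (len 11), cursors c1@6 c2@6 c3@11, authorship 12.12..3.3.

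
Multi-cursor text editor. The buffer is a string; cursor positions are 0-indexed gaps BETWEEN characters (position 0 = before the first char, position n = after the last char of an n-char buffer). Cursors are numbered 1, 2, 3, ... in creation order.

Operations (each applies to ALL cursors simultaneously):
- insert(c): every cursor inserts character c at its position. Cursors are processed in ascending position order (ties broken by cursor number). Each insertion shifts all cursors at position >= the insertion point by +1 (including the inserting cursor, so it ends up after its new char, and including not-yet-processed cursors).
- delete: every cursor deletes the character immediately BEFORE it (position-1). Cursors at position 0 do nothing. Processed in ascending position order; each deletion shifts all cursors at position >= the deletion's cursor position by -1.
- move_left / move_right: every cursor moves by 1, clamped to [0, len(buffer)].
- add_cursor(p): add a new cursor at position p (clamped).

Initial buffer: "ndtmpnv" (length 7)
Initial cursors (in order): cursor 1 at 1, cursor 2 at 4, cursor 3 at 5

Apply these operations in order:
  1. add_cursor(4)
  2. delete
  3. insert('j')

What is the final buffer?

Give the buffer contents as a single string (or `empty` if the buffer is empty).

After op 1 (add_cursor(4)): buffer="ndtmpnv" (len 7), cursors c1@1 c2@4 c4@4 c3@5, authorship .......
After op 2 (delete): buffer="dnv" (len 3), cursors c1@0 c2@1 c3@1 c4@1, authorship ...
After op 3 (insert('j')): buffer="jdjjjnv" (len 7), cursors c1@1 c2@5 c3@5 c4@5, authorship 1.234..

Answer: jdjjjnv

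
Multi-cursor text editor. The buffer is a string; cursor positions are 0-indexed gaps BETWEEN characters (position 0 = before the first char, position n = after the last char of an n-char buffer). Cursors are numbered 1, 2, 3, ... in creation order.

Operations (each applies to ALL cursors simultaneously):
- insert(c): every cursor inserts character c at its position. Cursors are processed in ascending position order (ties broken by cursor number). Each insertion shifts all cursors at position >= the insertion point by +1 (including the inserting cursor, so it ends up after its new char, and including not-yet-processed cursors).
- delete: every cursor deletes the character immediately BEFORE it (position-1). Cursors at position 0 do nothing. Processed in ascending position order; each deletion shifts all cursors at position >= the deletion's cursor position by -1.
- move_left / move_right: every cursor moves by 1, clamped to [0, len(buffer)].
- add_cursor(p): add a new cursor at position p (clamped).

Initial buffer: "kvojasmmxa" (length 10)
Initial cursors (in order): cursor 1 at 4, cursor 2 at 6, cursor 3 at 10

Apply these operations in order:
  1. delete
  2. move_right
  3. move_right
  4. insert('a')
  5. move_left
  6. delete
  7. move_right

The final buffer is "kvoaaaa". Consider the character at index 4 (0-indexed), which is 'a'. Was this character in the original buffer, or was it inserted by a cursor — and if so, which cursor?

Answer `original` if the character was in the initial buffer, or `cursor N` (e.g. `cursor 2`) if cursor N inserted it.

After op 1 (delete): buffer="kvoammx" (len 7), cursors c1@3 c2@4 c3@7, authorship .......
After op 2 (move_right): buffer="kvoammx" (len 7), cursors c1@4 c2@5 c3@7, authorship .......
After op 3 (move_right): buffer="kvoammx" (len 7), cursors c1@5 c2@6 c3@7, authorship .......
After op 4 (insert('a')): buffer="kvoamamaxa" (len 10), cursors c1@6 c2@8 c3@10, authorship .....1.2.3
After op 5 (move_left): buffer="kvoamamaxa" (len 10), cursors c1@5 c2@7 c3@9, authorship .....1.2.3
After op 6 (delete): buffer="kvoaaaa" (len 7), cursors c1@4 c2@5 c3@6, authorship ....123
After op 7 (move_right): buffer="kvoaaaa" (len 7), cursors c1@5 c2@6 c3@7, authorship ....123
Authorship (.=original, N=cursor N): . . . . 1 2 3
Index 4: author = 1

Answer: cursor 1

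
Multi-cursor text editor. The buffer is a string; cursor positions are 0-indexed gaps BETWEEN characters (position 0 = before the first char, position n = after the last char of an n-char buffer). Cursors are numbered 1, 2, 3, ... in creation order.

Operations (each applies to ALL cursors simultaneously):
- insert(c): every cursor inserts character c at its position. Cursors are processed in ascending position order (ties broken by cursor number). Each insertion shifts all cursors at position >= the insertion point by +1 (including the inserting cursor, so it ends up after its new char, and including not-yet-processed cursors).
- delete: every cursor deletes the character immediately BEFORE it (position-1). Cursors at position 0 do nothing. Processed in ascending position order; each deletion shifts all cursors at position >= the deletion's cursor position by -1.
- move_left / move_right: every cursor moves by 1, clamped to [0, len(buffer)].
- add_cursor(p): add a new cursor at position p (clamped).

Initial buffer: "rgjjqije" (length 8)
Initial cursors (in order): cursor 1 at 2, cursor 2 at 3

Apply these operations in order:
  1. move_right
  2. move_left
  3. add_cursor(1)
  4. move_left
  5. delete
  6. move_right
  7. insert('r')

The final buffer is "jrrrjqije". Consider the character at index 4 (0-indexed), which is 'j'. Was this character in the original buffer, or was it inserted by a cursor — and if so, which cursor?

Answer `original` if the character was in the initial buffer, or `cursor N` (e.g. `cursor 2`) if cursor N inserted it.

Answer: original

Derivation:
After op 1 (move_right): buffer="rgjjqije" (len 8), cursors c1@3 c2@4, authorship ........
After op 2 (move_left): buffer="rgjjqije" (len 8), cursors c1@2 c2@3, authorship ........
After op 3 (add_cursor(1)): buffer="rgjjqije" (len 8), cursors c3@1 c1@2 c2@3, authorship ........
After op 4 (move_left): buffer="rgjjqije" (len 8), cursors c3@0 c1@1 c2@2, authorship ........
After op 5 (delete): buffer="jjqije" (len 6), cursors c1@0 c2@0 c3@0, authorship ......
After op 6 (move_right): buffer="jjqije" (len 6), cursors c1@1 c2@1 c3@1, authorship ......
After op 7 (insert('r')): buffer="jrrrjqije" (len 9), cursors c1@4 c2@4 c3@4, authorship .123.....
Authorship (.=original, N=cursor N): . 1 2 3 . . . . .
Index 4: author = original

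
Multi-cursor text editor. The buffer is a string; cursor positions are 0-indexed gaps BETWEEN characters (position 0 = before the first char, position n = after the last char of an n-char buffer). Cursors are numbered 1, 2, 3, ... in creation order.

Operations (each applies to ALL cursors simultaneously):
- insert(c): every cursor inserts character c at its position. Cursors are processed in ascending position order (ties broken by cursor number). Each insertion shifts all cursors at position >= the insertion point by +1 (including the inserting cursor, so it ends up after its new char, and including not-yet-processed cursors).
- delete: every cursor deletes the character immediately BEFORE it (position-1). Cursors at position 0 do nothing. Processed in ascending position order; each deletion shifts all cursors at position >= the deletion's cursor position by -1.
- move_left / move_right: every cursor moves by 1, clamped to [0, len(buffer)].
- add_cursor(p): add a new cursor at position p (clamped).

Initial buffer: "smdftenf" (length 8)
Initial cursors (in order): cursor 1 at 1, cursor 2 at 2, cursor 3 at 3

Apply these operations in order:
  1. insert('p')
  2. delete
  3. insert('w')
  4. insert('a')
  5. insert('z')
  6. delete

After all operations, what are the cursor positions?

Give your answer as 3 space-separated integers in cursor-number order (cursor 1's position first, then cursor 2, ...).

After op 1 (insert('p')): buffer="spmpdpftenf" (len 11), cursors c1@2 c2@4 c3@6, authorship .1.2.3.....
After op 2 (delete): buffer="smdftenf" (len 8), cursors c1@1 c2@2 c3@3, authorship ........
After op 3 (insert('w')): buffer="swmwdwftenf" (len 11), cursors c1@2 c2@4 c3@6, authorship .1.2.3.....
After op 4 (insert('a')): buffer="swamwadwaftenf" (len 14), cursors c1@3 c2@6 c3@9, authorship .11.22.33.....
After op 5 (insert('z')): buffer="swazmwazdwazftenf" (len 17), cursors c1@4 c2@8 c3@12, authorship .111.222.333.....
After op 6 (delete): buffer="swamwadwaftenf" (len 14), cursors c1@3 c2@6 c3@9, authorship .11.22.33.....

Answer: 3 6 9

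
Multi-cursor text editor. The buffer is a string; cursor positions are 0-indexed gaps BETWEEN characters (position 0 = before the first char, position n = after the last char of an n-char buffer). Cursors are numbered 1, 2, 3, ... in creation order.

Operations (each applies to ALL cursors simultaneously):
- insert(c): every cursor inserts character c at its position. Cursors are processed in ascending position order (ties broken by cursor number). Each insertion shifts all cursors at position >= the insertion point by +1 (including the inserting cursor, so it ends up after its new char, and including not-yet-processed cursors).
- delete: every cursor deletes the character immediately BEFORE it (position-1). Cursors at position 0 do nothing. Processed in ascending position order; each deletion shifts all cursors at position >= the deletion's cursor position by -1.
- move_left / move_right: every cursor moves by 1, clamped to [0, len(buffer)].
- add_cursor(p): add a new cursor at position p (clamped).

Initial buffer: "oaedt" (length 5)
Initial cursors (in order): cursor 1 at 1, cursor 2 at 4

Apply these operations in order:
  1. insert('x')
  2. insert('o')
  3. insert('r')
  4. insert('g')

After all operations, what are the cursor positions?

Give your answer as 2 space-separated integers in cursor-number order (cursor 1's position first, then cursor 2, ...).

After op 1 (insert('x')): buffer="oxaedxt" (len 7), cursors c1@2 c2@6, authorship .1...2.
After op 2 (insert('o')): buffer="oxoaedxot" (len 9), cursors c1@3 c2@8, authorship .11...22.
After op 3 (insert('r')): buffer="oxoraedxort" (len 11), cursors c1@4 c2@10, authorship .111...222.
After op 4 (insert('g')): buffer="oxorgaedxorgt" (len 13), cursors c1@5 c2@12, authorship .1111...2222.

Answer: 5 12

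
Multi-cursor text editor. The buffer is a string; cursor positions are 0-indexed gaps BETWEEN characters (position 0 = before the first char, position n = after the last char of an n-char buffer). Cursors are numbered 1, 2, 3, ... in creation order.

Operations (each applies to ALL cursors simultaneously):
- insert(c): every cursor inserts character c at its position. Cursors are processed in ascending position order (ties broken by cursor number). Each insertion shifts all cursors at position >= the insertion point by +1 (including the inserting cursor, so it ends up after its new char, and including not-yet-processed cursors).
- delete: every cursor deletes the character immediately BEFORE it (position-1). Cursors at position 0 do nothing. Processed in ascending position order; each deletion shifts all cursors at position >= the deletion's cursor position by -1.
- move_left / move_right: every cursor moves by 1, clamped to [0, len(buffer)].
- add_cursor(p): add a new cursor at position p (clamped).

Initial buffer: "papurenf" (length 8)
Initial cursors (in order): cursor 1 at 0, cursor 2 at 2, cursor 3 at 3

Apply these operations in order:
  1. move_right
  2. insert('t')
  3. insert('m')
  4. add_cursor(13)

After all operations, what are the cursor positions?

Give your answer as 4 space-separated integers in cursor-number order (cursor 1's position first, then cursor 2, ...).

After op 1 (move_right): buffer="papurenf" (len 8), cursors c1@1 c2@3 c3@4, authorship ........
After op 2 (insert('t')): buffer="ptaptutrenf" (len 11), cursors c1@2 c2@5 c3@7, authorship .1..2.3....
After op 3 (insert('m')): buffer="ptmaptmutmrenf" (len 14), cursors c1@3 c2@7 c3@10, authorship .11..22.33....
After op 4 (add_cursor(13)): buffer="ptmaptmutmrenf" (len 14), cursors c1@3 c2@7 c3@10 c4@13, authorship .11..22.33....

Answer: 3 7 10 13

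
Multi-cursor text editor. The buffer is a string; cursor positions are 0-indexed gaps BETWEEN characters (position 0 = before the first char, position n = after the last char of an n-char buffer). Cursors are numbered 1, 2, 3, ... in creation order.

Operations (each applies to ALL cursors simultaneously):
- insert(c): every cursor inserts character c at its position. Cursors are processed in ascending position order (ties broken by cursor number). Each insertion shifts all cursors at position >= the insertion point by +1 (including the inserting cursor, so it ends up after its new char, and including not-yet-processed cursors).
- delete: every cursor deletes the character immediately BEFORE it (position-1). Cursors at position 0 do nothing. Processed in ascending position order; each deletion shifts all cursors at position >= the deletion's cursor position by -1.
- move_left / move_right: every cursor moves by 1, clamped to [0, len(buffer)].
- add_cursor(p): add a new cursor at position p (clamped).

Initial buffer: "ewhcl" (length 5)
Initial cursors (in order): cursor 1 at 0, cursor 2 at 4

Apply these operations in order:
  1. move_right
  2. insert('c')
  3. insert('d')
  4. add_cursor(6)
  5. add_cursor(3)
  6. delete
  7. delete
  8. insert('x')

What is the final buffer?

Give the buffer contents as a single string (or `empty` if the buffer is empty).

After op 1 (move_right): buffer="ewhcl" (len 5), cursors c1@1 c2@5, authorship .....
After op 2 (insert('c')): buffer="ecwhclc" (len 7), cursors c1@2 c2@7, authorship .1....2
After op 3 (insert('d')): buffer="ecdwhclcd" (len 9), cursors c1@3 c2@9, authorship .11....22
After op 4 (add_cursor(6)): buffer="ecdwhclcd" (len 9), cursors c1@3 c3@6 c2@9, authorship .11....22
After op 5 (add_cursor(3)): buffer="ecdwhclcd" (len 9), cursors c1@3 c4@3 c3@6 c2@9, authorship .11....22
After op 6 (delete): buffer="ewhlc" (len 5), cursors c1@1 c4@1 c3@3 c2@5, authorship ....2
After op 7 (delete): buffer="wl" (len 2), cursors c1@0 c4@0 c3@1 c2@2, authorship ..
After op 8 (insert('x')): buffer="xxwxlx" (len 6), cursors c1@2 c4@2 c3@4 c2@6, authorship 14.3.2

Answer: xxwxlx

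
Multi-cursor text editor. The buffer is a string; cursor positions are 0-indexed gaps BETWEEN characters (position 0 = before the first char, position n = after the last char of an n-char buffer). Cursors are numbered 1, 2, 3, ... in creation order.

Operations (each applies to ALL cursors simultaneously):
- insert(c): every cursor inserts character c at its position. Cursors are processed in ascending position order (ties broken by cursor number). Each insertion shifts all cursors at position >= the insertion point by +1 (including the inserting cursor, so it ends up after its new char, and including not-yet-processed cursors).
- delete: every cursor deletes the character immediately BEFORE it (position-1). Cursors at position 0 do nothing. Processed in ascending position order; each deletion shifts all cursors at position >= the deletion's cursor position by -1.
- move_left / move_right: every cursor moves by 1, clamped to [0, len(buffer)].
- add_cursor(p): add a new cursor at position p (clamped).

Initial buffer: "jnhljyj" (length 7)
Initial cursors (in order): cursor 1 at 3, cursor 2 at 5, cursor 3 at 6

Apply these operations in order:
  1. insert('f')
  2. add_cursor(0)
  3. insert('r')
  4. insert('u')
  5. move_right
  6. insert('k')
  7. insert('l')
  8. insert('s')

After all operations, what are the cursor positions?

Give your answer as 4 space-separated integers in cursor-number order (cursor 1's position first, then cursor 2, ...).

Answer: 15 23 30 6

Derivation:
After op 1 (insert('f')): buffer="jnhfljfyfj" (len 10), cursors c1@4 c2@7 c3@9, authorship ...1..2.3.
After op 2 (add_cursor(0)): buffer="jnhfljfyfj" (len 10), cursors c4@0 c1@4 c2@7 c3@9, authorship ...1..2.3.
After op 3 (insert('r')): buffer="rjnhfrljfryfrj" (len 14), cursors c4@1 c1@6 c2@10 c3@13, authorship 4...11..22.33.
After op 4 (insert('u')): buffer="rujnhfruljfruyfruj" (len 18), cursors c4@2 c1@8 c2@13 c3@17, authorship 44...111..222.333.
After op 5 (move_right): buffer="rujnhfruljfruyfruj" (len 18), cursors c4@3 c1@9 c2@14 c3@18, authorship 44...111..222.333.
After op 6 (insert('k')): buffer="rujknhfrulkjfruykfrujk" (len 22), cursors c4@4 c1@11 c2@17 c3@22, authorship 44.4..111.1.222.2333.3
After op 7 (insert('l')): buffer="rujklnhfrulkljfruyklfrujkl" (len 26), cursors c4@5 c1@13 c2@20 c3@26, authorship 44.44..111.11.222.22333.33
After op 8 (insert('s')): buffer="rujklsnhfrulklsjfruyklsfrujkls" (len 30), cursors c4@6 c1@15 c2@23 c3@30, authorship 44.444..111.111.222.222333.333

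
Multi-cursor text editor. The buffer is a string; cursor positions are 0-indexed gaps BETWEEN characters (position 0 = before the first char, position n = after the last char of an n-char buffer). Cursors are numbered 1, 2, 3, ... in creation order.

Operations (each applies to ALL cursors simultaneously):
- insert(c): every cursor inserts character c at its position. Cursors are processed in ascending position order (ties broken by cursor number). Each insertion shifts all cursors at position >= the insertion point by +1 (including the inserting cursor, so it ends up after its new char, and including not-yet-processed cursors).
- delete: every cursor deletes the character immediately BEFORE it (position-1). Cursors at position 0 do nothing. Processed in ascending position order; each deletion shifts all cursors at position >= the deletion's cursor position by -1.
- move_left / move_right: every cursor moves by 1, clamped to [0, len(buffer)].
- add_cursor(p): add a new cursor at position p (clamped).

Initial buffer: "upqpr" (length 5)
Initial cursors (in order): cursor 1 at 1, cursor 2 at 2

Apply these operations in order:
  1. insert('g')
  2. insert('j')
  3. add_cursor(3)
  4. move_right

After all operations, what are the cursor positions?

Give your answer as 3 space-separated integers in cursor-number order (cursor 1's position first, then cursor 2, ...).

After op 1 (insert('g')): buffer="ugpgqpr" (len 7), cursors c1@2 c2@4, authorship .1.2...
After op 2 (insert('j')): buffer="ugjpgjqpr" (len 9), cursors c1@3 c2@6, authorship .11.22...
After op 3 (add_cursor(3)): buffer="ugjpgjqpr" (len 9), cursors c1@3 c3@3 c2@6, authorship .11.22...
After op 4 (move_right): buffer="ugjpgjqpr" (len 9), cursors c1@4 c3@4 c2@7, authorship .11.22...

Answer: 4 7 4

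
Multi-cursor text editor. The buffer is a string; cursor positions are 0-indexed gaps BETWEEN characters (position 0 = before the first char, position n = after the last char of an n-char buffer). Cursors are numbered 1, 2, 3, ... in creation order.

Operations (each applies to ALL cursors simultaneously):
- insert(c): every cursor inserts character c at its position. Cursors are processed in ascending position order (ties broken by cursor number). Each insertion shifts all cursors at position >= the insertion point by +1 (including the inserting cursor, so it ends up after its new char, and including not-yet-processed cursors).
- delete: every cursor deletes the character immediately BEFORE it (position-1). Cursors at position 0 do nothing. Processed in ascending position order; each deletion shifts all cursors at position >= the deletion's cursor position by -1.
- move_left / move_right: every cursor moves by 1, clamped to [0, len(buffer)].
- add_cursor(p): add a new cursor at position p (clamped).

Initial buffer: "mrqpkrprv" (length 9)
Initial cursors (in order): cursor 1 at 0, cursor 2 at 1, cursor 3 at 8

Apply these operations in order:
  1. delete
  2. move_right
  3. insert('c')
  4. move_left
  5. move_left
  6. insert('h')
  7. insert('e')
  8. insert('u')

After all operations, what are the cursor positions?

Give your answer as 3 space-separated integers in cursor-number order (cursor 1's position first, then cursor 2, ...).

After op 1 (delete): buffer="rqpkrpv" (len 7), cursors c1@0 c2@0 c3@6, authorship .......
After op 2 (move_right): buffer="rqpkrpv" (len 7), cursors c1@1 c2@1 c3@7, authorship .......
After op 3 (insert('c')): buffer="rccqpkrpvc" (len 10), cursors c1@3 c2@3 c3@10, authorship .12......3
After op 4 (move_left): buffer="rccqpkrpvc" (len 10), cursors c1@2 c2@2 c3@9, authorship .12......3
After op 5 (move_left): buffer="rccqpkrpvc" (len 10), cursors c1@1 c2@1 c3@8, authorship .12......3
After op 6 (insert('h')): buffer="rhhccqpkrphvc" (len 13), cursors c1@3 c2@3 c3@11, authorship .1212.....3.3
After op 7 (insert('e')): buffer="rhheeccqpkrphevc" (len 16), cursors c1@5 c2@5 c3@14, authorship .121212.....33.3
After op 8 (insert('u')): buffer="rhheeuuccqpkrpheuvc" (len 19), cursors c1@7 c2@7 c3@17, authorship .12121212.....333.3

Answer: 7 7 17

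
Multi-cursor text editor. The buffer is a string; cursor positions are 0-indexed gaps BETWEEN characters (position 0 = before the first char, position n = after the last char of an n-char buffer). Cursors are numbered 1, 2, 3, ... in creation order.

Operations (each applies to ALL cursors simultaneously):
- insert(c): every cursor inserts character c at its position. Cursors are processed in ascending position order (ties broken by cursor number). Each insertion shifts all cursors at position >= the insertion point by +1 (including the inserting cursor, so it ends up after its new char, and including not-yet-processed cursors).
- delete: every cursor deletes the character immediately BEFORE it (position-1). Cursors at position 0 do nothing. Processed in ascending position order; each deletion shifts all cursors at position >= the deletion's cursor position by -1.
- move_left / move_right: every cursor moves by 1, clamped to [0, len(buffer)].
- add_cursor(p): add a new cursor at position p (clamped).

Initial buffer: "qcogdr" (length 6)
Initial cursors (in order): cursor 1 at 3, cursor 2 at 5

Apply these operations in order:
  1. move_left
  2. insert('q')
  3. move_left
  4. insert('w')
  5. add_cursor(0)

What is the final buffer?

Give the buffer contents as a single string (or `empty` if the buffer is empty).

After op 1 (move_left): buffer="qcogdr" (len 6), cursors c1@2 c2@4, authorship ......
After op 2 (insert('q')): buffer="qcqogqdr" (len 8), cursors c1@3 c2@6, authorship ..1..2..
After op 3 (move_left): buffer="qcqogqdr" (len 8), cursors c1@2 c2@5, authorship ..1..2..
After op 4 (insert('w')): buffer="qcwqogwqdr" (len 10), cursors c1@3 c2@7, authorship ..11..22..
After op 5 (add_cursor(0)): buffer="qcwqogwqdr" (len 10), cursors c3@0 c1@3 c2@7, authorship ..11..22..

Answer: qcwqogwqdr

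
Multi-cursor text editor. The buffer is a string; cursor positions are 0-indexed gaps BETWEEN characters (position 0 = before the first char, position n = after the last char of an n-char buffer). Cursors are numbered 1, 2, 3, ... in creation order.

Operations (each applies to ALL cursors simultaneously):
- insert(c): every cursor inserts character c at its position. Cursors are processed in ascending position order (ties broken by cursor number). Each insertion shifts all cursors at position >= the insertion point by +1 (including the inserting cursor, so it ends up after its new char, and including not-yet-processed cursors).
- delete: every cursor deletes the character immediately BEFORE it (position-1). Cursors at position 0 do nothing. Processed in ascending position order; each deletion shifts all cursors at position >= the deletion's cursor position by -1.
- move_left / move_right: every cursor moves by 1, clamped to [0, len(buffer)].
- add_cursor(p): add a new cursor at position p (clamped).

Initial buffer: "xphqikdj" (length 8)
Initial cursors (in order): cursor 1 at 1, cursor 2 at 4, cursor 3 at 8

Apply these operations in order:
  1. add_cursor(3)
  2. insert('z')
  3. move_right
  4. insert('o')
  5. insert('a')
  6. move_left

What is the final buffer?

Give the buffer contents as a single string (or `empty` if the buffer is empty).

Answer: xzpoahzqoazioakdjzoa

Derivation:
After op 1 (add_cursor(3)): buffer="xphqikdj" (len 8), cursors c1@1 c4@3 c2@4 c3@8, authorship ........
After op 2 (insert('z')): buffer="xzphzqzikdjz" (len 12), cursors c1@2 c4@5 c2@7 c3@12, authorship .1..4.2....3
After op 3 (move_right): buffer="xzphzqzikdjz" (len 12), cursors c1@3 c4@6 c2@8 c3@12, authorship .1..4.2....3
After op 4 (insert('o')): buffer="xzpohzqoziokdjzo" (len 16), cursors c1@4 c4@8 c2@11 c3@16, authorship .1.1.4.42.2...33
After op 5 (insert('a')): buffer="xzpoahzqoazioakdjzoa" (len 20), cursors c1@5 c4@10 c2@14 c3@20, authorship .1.11.4.442.22...333
After op 6 (move_left): buffer="xzpoahzqoazioakdjzoa" (len 20), cursors c1@4 c4@9 c2@13 c3@19, authorship .1.11.4.442.22...333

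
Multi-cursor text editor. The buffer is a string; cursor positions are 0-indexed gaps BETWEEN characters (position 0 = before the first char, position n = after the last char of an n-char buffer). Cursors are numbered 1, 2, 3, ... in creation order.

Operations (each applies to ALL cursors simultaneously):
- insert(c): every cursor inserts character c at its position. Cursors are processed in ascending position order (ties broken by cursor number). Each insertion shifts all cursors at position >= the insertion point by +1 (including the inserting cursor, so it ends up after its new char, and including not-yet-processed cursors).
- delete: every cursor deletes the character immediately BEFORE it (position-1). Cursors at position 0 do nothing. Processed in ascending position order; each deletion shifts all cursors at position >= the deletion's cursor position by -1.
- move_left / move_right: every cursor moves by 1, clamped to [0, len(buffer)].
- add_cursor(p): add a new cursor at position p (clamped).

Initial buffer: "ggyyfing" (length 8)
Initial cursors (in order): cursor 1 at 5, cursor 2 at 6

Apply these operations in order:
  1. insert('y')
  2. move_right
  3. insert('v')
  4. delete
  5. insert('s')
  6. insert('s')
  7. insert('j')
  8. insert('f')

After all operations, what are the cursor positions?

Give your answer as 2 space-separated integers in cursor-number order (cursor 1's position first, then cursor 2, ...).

After op 1 (insert('y')): buffer="ggyyfyiyng" (len 10), cursors c1@6 c2@8, authorship .....1.2..
After op 2 (move_right): buffer="ggyyfyiyng" (len 10), cursors c1@7 c2@9, authorship .....1.2..
After op 3 (insert('v')): buffer="ggyyfyivynvg" (len 12), cursors c1@8 c2@11, authorship .....1.12.2.
After op 4 (delete): buffer="ggyyfyiyng" (len 10), cursors c1@7 c2@9, authorship .....1.2..
After op 5 (insert('s')): buffer="ggyyfyisynsg" (len 12), cursors c1@8 c2@11, authorship .....1.12.2.
After op 6 (insert('s')): buffer="ggyyfyissynssg" (len 14), cursors c1@9 c2@13, authorship .....1.112.22.
After op 7 (insert('j')): buffer="ggyyfyissjynssjg" (len 16), cursors c1@10 c2@15, authorship .....1.1112.222.
After op 8 (insert('f')): buffer="ggyyfyissjfynssjfg" (len 18), cursors c1@11 c2@17, authorship .....1.11112.2222.

Answer: 11 17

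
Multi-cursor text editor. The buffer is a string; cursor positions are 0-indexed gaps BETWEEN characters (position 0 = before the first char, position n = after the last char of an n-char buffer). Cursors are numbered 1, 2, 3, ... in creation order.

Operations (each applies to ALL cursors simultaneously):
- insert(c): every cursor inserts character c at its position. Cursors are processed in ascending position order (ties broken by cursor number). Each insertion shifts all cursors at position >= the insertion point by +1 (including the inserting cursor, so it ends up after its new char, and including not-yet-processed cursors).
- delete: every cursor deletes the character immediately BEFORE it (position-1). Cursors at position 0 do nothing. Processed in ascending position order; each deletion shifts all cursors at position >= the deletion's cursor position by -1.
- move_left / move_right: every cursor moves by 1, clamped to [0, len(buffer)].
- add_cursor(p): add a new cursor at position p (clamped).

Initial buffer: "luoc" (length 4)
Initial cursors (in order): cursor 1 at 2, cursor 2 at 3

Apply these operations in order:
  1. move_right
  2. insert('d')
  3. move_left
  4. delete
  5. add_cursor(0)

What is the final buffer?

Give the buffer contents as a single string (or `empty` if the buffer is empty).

Answer: ludd

Derivation:
After op 1 (move_right): buffer="luoc" (len 4), cursors c1@3 c2@4, authorship ....
After op 2 (insert('d')): buffer="luodcd" (len 6), cursors c1@4 c2@6, authorship ...1.2
After op 3 (move_left): buffer="luodcd" (len 6), cursors c1@3 c2@5, authorship ...1.2
After op 4 (delete): buffer="ludd" (len 4), cursors c1@2 c2@3, authorship ..12
After op 5 (add_cursor(0)): buffer="ludd" (len 4), cursors c3@0 c1@2 c2@3, authorship ..12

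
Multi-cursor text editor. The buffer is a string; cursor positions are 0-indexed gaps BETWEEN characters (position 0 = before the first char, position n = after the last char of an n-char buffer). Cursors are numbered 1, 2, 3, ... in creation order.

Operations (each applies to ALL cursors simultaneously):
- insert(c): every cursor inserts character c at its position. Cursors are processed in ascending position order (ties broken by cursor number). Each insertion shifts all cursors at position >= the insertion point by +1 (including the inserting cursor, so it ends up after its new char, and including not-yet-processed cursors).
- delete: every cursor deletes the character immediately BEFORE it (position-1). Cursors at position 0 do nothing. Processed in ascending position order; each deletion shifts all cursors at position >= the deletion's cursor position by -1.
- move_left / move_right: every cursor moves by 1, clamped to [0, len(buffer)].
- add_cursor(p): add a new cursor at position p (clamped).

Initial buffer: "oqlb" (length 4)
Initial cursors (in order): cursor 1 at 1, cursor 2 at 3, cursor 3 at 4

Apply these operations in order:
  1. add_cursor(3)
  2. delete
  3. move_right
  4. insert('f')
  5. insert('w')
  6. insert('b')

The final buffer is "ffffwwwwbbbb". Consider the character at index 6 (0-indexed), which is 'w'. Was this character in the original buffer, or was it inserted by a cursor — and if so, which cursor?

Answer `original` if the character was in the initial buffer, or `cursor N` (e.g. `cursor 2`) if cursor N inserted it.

Answer: cursor 3

Derivation:
After op 1 (add_cursor(3)): buffer="oqlb" (len 4), cursors c1@1 c2@3 c4@3 c3@4, authorship ....
After op 2 (delete): buffer="" (len 0), cursors c1@0 c2@0 c3@0 c4@0, authorship 
After op 3 (move_right): buffer="" (len 0), cursors c1@0 c2@0 c3@0 c4@0, authorship 
After op 4 (insert('f')): buffer="ffff" (len 4), cursors c1@4 c2@4 c3@4 c4@4, authorship 1234
After op 5 (insert('w')): buffer="ffffwwww" (len 8), cursors c1@8 c2@8 c3@8 c4@8, authorship 12341234
After op 6 (insert('b')): buffer="ffffwwwwbbbb" (len 12), cursors c1@12 c2@12 c3@12 c4@12, authorship 123412341234
Authorship (.=original, N=cursor N): 1 2 3 4 1 2 3 4 1 2 3 4
Index 6: author = 3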